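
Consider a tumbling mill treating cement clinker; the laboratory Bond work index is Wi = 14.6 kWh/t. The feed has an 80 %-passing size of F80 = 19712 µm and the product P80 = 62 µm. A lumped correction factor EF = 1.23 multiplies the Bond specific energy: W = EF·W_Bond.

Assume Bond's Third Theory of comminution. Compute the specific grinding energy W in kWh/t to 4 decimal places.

W = 21.5276 kWh/t

W = 10 Wi / √P80 − 10 Wi / √F80
1/√62 = 0.127000;  1/√19712 = 0.007123
W = 10·14.6·(0.127000 − 0.007123) = 17.5021 kWh/t
Apply correction: 17.5021 × 1.23 = 21.5276 kWh/t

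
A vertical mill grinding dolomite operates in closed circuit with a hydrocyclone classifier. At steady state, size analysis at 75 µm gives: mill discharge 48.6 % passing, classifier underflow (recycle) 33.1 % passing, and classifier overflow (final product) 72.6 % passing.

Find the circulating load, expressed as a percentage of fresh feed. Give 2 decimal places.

Mass balance on the −75 µm fraction:
(1+r)·d = r·u + o ⇒ r = (o−d)/(d−u)
r = (72.6 − 48.6)/(48.6 − 33.1) = 24.0/15.5 = 1.5484
CL = 100·r = 154.84 %

CL = 154.84 %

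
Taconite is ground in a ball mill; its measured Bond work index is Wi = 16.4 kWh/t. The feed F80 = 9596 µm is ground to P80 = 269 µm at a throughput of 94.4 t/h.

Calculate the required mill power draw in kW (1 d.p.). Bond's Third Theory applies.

P = 785.9 kW

W = 10·Wi·(P80^(-½) − F80^(-½))
W = 10·16.4·(1/√269 − 1/√9596) = 10·16.4·(0.050763) = 8.3251 kWh/t
P = W·T = 8.3251·94.4 = 785.9 kW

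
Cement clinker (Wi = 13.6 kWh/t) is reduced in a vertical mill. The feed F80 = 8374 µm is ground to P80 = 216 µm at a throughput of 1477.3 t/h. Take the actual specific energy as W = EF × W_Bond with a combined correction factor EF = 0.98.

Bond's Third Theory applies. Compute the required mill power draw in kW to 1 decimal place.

Bond:  W = 10 Wi (1/√P − 1/√F)
W = 10·13.6·(1/√216 − 1/√8374) = 10·13.6·(0.057114) = 7.7674 kWh/t
W_actual = 0.98 × 7.7674 = 7.6121 kWh/t
Power = W × throughput = 7.6121 kWh/t × 1477.3 t/h = 11245.3 kW

P = 11245.3 kW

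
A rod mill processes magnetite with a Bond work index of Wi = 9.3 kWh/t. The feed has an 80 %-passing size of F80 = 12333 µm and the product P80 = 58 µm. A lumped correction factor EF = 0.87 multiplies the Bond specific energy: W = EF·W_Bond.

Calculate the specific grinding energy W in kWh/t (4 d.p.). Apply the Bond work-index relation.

W = 10 Wi (P80^-0.5 − F80^-0.5)
1/√58 = 0.131306;  1/√12333 = 0.009005
W = 10·9.3·(0.131306 − 0.009005) = 11.3741 kWh/t
Apply correction: 11.3741 × 0.87 = 9.8954 kWh/t

W = 9.8954 kWh/t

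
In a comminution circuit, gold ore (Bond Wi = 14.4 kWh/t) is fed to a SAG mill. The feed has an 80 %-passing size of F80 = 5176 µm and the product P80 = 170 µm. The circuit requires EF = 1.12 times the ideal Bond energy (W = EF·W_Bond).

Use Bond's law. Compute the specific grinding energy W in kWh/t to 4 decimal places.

W = 10 Wi (1/√P80 − 1/√F80)  [Bond]
1/√170 = 0.076696;  1/√5176 = 0.013900
W = 10·14.4·(0.076696 − 0.013900) = 9.0428 kWh/t
Apply correction: 9.0428 × 1.12 = 10.1279 kWh/t

W = 10.1279 kWh/t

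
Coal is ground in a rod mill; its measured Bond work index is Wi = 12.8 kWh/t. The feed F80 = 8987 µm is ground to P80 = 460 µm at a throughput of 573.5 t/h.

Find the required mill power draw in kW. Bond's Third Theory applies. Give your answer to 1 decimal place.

W = 10 Wi / √P80 − 10 Wi / √F80
W = 10·12.8·(1/√460 − 1/√8987) = 10·12.8·(0.036077) = 4.6178 kWh/t
P = W·T = 4.6178·573.5 = 2648.3 kW

P = 2648.3 kW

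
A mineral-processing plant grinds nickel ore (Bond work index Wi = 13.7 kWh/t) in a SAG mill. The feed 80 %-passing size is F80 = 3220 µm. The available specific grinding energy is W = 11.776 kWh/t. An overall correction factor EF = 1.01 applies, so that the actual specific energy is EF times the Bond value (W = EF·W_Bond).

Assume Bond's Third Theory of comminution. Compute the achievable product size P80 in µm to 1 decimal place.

P80 = 94.8 µm

W = 10 Wi / √P80 − 10 Wi / √F80
W_Bond = W / EF = 11.776 / 1.01 = 11.6594 kWh/t
1/√P80 = 1/√F80 + W_Bond/(10·Wi)
  = 11.6594/(10·13.7) + 1/√3220 = 0.085105 + 0.017623 = 0.102728
P80 = (1/0.102728)² = 9.7345² = 94.76 µm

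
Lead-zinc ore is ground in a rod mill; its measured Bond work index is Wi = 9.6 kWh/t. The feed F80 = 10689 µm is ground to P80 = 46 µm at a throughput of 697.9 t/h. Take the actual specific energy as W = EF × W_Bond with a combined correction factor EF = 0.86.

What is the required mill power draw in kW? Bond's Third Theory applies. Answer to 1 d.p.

P = 7938.1 kW

Bond: W = 10·Wi·(1/√P80 − 1/√F80)
W = 10·9.6·(1/√46 − 1/√10689) = 10·9.6·(0.137770) = 13.2259 kWh/t
Corrected W = EF·W_Bond = 0.86·13.2259 = 11.3743 kWh/t
Mill draw = 11.3743 × 697.9 = 7938.1 kW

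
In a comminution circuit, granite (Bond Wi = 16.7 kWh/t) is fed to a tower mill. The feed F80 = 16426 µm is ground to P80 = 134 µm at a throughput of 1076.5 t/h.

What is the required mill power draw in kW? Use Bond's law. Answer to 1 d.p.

W = 10 Wi (1/√P80 − 1/√F80)  [Bond]
W = 10·16.7·(1/√134 − 1/√16426) = 10·16.7·(0.078584) = 13.1236 kWh/t
P = W·T = 13.1236·1076.5 = 14127.5 kW

P = 14127.5 kW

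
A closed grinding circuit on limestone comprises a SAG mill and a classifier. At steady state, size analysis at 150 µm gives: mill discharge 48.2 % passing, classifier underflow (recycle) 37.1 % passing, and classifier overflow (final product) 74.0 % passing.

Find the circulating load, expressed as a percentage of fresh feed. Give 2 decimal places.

CL = 232.43 %

Let r = R/F. Size balance at 150 µm:
d + r·d = r·u + o → r(d−u) = o−d
r = (74.0 − 48.2)/(48.2 − 37.1) = 25.8/11.1 = 2.3243
CL = 100·r = 232.43 %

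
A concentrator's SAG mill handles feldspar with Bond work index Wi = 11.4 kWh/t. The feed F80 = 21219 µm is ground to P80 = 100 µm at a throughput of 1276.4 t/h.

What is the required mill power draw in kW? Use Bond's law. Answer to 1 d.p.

P = 13552.0 kW

W = 10·Wi·(P80^(-½) − F80^(-½))
W = 10·11.4·(1/√100 − 1/√21219) = 10·11.4·(0.093135) = 10.6174 kWh/t
Mill draw = 10.6174 × 1276.4 = 13552.0 kW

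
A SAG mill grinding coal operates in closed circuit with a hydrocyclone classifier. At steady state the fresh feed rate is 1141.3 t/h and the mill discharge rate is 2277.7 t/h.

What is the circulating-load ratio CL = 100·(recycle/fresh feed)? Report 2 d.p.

CL = 99.57 %

Steady state: M = F + R.
R = M − F = 2277.7 − 1141.3 = 1136.4 t/h
CL = 100·R/F = 100·1136.4/1141.3 = 99.57 %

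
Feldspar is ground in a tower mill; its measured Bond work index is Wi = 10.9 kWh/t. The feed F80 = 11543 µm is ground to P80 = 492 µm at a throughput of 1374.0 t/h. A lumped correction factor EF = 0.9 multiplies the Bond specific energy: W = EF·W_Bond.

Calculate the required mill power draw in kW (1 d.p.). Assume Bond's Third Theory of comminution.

W = 10·Wi·(P80^(-½) − F80^(-½))
W = 10·10.9·(1/√492 − 1/√11543) = 10·10.9·(0.035776) = 3.8996 kWh/t
With EF = 0.9: W = 3.8996·0.9 = 3.5096 kWh/t
P = W·T = 3.5096·1374.0 = 4822.2 kW

P = 4822.2 kW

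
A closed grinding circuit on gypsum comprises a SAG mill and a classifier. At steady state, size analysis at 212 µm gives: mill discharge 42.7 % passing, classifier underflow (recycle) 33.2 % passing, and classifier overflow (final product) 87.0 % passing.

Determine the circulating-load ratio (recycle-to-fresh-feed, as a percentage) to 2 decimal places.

Classifier node, passing 212 µm:
d + r·d = r·u + o → r(d−u) = o−d
r = (87.0 − 42.7)/(42.7 − 33.2) = 44.3/9.5 = 4.6632
CL = 100·r = 466.32 %

CL = 466.32 %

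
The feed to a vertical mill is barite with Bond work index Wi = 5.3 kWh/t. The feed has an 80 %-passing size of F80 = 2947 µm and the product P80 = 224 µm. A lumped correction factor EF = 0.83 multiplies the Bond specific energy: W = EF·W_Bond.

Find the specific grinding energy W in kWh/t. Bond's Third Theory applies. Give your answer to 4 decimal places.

W = 2.1289 kWh/t

W = 10 Wi (1/√P80 − 1/√F80)  [Bond]
1/√224 = 0.066815;  1/√2947 = 0.018421
W = 10·5.3·(0.066815 − 0.018421) = 2.5649 kWh/t
Corrected W = EF·W_Bond = 0.83·2.5649 = 2.1289 kWh/t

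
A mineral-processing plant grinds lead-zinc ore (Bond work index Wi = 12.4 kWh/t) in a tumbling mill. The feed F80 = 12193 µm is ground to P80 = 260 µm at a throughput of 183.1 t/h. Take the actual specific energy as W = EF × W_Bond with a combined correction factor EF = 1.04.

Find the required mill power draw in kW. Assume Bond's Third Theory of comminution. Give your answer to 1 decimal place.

W = 10 Wi / √P80 − 10 Wi / √F80
W = 10·12.4·(1/√260 − 1/√12193) = 10·12.4·(0.052961) = 6.5672 kWh/t
Corrected W = EF·W_Bond = 1.04·6.5672 = 6.8299 kWh/t
Mill draw = 6.8299 × 183.1 = 1250.6 kW

P = 1250.6 kW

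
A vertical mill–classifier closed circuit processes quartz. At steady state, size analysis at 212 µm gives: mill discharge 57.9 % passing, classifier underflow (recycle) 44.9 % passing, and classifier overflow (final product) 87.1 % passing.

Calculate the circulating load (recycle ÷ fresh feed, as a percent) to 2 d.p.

CL = 224.62 %

Classifier node, passing 212 µm:
r = (o − d)/(d − u)
r = (87.1 − 57.9)/(57.9 − 44.9) = 29.2/13.0 = 2.2462
CL = 100·r = 224.62 %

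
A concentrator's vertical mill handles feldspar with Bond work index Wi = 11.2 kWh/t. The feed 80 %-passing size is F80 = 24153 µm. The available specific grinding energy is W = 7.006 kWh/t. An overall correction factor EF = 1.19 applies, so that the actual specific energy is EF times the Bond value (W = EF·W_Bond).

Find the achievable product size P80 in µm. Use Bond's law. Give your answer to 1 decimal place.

Bond:  W = 10 Wi (1/√P − 1/√F)
W_Bond = W / EF = 7.006 / 1.19 = 5.8874 kWh/t
1/√P80 = 1/√F80 + W_Bond/(10·Wi)
  = 5.8874/(10·11.2) + 1/√24153 = 0.052566 + 0.006434 = 0.059001
P80 = (1/0.059001)² = 16.9490² = 287.27 µm

P80 = 287.3 µm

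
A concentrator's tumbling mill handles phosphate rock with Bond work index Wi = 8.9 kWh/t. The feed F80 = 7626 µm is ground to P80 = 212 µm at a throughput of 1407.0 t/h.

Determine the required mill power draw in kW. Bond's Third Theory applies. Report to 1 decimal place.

P = 7166.4 kW

Bond: W = 10·Wi·(1/√P80 − 1/√F80)
W = 10·8.9·(1/√212 − 1/√7626) = 10·8.9·(0.057229) = 5.0934 kWh/t
P = W·T = 5.0934·1407.0 = 7166.4 kW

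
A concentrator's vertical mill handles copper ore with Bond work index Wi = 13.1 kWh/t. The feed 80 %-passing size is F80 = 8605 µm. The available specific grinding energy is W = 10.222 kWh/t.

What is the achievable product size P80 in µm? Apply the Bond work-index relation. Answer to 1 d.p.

P80 = 126.8 µm

W = 10 Wi (P80^-0.5 − F80^-0.5)
1/√P80 = 1/√F80 + W/(10·Wi)
  = 10.2220/(10·13.1) + 1/√8605 = 0.078031 + 0.010780 = 0.088811
P80 = (1/0.088811)² = 11.2599² = 126.79 µm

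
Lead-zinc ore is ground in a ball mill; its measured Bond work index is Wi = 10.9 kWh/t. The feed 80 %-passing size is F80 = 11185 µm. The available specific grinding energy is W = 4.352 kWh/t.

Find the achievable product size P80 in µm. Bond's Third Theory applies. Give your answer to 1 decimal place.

Bond:  W = 10 Wi (1/√P − 1/√F)
⇒ 1/√P80 = W/(10 Wi) + 1/√F80
  = 4.3520/(10·10.9) + 1/√11185 = 0.039927 + 0.009455 = 0.049382
P80 = (1/0.049382)² = 20.2503² = 410.07 µm

P80 = 410.1 µm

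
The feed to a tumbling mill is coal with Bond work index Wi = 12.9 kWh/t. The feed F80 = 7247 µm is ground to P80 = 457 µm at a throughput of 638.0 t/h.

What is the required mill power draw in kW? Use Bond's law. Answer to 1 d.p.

P = 2883.1 kW

Bond: W = 10·Wi·(1/√P80 − 1/√F80)
W = 10·12.9·(1/√457 − 1/√7247) = 10·12.9·(0.035031) = 4.5190 kWh/t
P = W·T = 4.5190·638.0 = 2883.1 kW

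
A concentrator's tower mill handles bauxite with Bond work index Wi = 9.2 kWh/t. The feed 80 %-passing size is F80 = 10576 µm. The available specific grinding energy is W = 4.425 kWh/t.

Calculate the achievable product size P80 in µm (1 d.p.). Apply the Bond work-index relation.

P80 = 299.1 µm

W = 10·Wi·[P80^(−½) − F80^(−½)]
⇒ 1/√P80 = W/(10 Wi) + 1/√F80
  = 4.4250/(10·9.2) + 1/√10576 = 0.048098 + 0.009724 = 0.057822
P80 = (1/0.057822)² = 17.2945² = 299.10 µm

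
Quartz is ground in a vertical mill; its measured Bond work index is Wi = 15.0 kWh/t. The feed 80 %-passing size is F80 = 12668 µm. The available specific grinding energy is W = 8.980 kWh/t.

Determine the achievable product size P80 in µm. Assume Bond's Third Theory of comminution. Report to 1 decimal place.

W = 10 Wi (1/√P80 − 1/√F80)  [Bond]
⇒ 1/√P80 = W/(10 Wi) + 1/√F80
  = 8.9800/(10·15.0) + 1/√12668 = 0.059867 + 0.008885 = 0.068751
P80 = (1/0.068751)² = 14.5452² = 211.56 µm

P80 = 211.6 µm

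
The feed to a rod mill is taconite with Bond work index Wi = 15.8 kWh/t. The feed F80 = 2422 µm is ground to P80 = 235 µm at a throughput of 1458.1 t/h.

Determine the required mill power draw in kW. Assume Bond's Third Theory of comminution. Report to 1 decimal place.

Bond:  W = 10 Wi (1/√P − 1/√F)
W = 10·15.8·(1/√235 − 1/√2422) = 10·15.8·(0.044913) = 7.0963 kWh/t
P = W·T = 7.0963·1458.1 = 10347.1 kW

P = 10347.1 kW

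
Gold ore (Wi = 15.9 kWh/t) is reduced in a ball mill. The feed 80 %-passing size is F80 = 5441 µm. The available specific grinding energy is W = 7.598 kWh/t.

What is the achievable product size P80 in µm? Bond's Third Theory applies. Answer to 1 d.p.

P80 = 265.7 µm

W = 10 Wi / √P80 − 10 Wi / √F80
P80^-0.5 = F80^-0.5 + W/(10 Wi)
  = 7.5980/(10·15.9) + 1/√5441 = 0.047786 + 0.013557 = 0.061343
P80 = (1/0.061343)² = 16.3018² = 265.75 µm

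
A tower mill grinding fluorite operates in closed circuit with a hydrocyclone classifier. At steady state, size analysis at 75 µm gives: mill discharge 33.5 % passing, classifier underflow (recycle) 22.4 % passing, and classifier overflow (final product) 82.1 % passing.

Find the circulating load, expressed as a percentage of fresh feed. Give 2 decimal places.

Mass balance on the −75 µm fraction:
r = (o − d)/(d − u)
r = (82.1 − 33.5)/(33.5 − 22.4) = 48.6/11.1 = 4.3784
CL = 100·r = 437.84 %

CL = 437.84 %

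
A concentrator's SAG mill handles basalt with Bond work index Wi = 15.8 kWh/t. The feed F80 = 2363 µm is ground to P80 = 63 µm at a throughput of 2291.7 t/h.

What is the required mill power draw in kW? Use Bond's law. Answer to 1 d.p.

P = 38170.1 kW

Bond:  W = 10 Wi (1/√P − 1/√F)
W = 10·15.8·(1/√63 − 1/√2363) = 10·15.8·(0.105417) = 16.6558 kWh/t
Mill draw = 16.6558 × 2291.7 = 38170.1 kW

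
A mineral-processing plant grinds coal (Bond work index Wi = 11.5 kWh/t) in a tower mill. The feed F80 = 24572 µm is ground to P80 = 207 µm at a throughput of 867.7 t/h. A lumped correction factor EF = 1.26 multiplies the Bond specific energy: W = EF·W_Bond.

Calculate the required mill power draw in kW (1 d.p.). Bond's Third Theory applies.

W_Bond = 10·Wi·(1/√P₈₀ − 1/√F₈₀)
W = 10·11.5·(1/√207 − 1/√24572) = 10·11.5·(0.063125) = 7.2594 kWh/t
W_actual = 1.26 × 7.2594 = 9.1469 kWh/t
P_mill = W·ṁ = 9.1469·867.7 = 7936.7 kW

P = 7936.7 kW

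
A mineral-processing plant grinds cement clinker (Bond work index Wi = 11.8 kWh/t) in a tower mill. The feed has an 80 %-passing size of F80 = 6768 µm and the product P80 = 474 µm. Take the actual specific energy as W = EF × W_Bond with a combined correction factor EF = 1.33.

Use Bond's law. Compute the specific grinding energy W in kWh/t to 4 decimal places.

W = 10·Wi·[P80^(−½) − F80^(−½)]
1/√474 = 0.045932;  1/√6768 = 0.012155
W = 10·11.8·(0.045932 − 0.012155) = 3.9856 kWh/t
Apply correction: 3.9856 × 1.33 = 5.3008 kWh/t

W = 5.3008 kWh/t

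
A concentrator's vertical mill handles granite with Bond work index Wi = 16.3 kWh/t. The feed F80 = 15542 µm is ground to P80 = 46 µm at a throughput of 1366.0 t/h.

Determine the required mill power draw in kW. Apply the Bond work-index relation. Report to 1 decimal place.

W = 10 Wi (P80^-0.5 − F80^-0.5)
W = 10·16.3·(1/√46 − 1/√15542) = 10·16.3·(0.139421) = 22.7256 kWh/t
P_mill = W·ṁ = 22.7256·1366.0 = 31043.1 kW

P = 31043.1 kW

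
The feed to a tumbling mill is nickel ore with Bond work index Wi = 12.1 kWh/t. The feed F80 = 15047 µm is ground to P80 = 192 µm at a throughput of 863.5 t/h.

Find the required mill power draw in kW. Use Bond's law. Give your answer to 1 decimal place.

P = 6688.7 kW

W_Bond = 10·Wi·(1/√P₈₀ − 1/√F₈₀)
W = 10·12.1·(1/√192 − 1/√15047) = 10·12.1·(0.064017) = 7.7460 kWh/t
Mill draw = 7.7460 × 863.5 = 6688.7 kW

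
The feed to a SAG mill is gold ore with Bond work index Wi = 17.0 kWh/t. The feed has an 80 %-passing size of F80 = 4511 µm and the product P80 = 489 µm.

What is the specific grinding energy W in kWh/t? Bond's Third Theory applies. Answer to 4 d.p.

Bond: W = 10·Wi·(1/√P80 − 1/√F80)
1/√489 = 0.045222;  1/√4511 = 0.014889
W = 10·17.0·(0.045222 − 0.014889) = 5.1565 kWh/t

W = 5.1565 kWh/t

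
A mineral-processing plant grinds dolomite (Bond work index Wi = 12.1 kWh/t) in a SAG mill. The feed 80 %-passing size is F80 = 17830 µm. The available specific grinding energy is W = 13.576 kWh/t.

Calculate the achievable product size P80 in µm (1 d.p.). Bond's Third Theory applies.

P80 = 69.8 µm

W = 10·Wi·[P80^(−½) − F80^(−½)]
⇒ 1/√P80 = W/(10·Wi) + 1/√F80
  = 13.5760/(10·12.1) + 1/√17830 = 0.112198 + 0.007489 = 0.119687
P80 = (1/0.119687)² = 8.3551² = 69.81 µm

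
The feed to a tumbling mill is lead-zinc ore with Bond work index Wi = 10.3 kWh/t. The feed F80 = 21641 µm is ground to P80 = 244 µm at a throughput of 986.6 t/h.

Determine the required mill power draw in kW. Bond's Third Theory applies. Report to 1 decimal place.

W = 10 Wi (P80^-0.5 − F80^-0.5)
W = 10·10.3·(1/√244 − 1/√21641) = 10·10.3·(0.057221) = 5.8937 kWh/t
P = W·T = 5.8937·986.6 = 5814.8 kW

P = 5814.8 kW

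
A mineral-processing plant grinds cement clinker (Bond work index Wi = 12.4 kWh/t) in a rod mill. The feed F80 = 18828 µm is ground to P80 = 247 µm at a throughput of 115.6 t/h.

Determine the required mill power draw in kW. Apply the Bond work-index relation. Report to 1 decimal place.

P = 807.6 kW

W = 10 Wi (P80^-0.5 − F80^-0.5)
W = 10·12.4·(1/√247 − 1/√18828) = 10·12.4·(0.056341) = 6.9862 kWh/t
Power = W × throughput = 6.9862 kWh/t × 115.6 t/h = 807.6 kW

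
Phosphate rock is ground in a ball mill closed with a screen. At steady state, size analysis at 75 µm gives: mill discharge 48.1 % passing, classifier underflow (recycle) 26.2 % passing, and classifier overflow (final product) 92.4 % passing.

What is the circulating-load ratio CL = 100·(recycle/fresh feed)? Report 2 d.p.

Classifier node, passing 75 µm:
Fd + Rd = Ru + Fo ⇒ R/F = (o−d)/(d−u)
r = (92.4 − 48.1)/(48.1 − 26.2) = 44.3/21.9 = 2.0228
CL = 100·r = 202.28 %

CL = 202.28 %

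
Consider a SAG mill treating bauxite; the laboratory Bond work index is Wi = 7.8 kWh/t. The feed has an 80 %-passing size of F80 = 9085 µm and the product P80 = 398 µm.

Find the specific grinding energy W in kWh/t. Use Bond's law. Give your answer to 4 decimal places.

W = 3.0914 kWh/t

W = 10·Wi·[P80^(−½) − F80^(−½)]
1/√398 = 0.050125;  1/√9085 = 0.010491
W = 10·7.8·(0.050125 − 0.010491) = 3.0914 kWh/t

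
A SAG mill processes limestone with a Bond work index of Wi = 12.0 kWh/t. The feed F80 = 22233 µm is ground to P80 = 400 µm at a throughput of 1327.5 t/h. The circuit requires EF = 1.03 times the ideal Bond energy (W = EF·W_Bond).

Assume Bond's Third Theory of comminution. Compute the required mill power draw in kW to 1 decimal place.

W = 10·Wi·(P80^(-½) − F80^(-½))
W = 10·12.0·(1/√400 − 1/√22233) = 10·12.0·(0.043293) = 5.1952 kWh/t
Corrected W = EF·W_Bond = 1.03·5.1952 = 5.3511 kWh/t
Power = W × throughput = 5.3511 kWh/t × 1327.5 t/h = 7103.5 kW

P = 7103.5 kW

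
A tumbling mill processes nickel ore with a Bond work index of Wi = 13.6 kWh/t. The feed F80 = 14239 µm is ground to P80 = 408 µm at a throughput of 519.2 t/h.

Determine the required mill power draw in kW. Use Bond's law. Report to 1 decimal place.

Bond:  W = 10 Wi (1/√P − 1/√F)
W = 10·13.6·(1/√408 − 1/√14239) = 10·13.6·(0.041127) = 5.5933 kWh/t
Mill draw = 5.5933 × 519.2 = 2904.0 kW

P = 2904.0 kW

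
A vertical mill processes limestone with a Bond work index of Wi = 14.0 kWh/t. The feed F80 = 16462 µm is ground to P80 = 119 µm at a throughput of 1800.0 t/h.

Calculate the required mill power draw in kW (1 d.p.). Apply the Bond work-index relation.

W_Bond = 10·Wi·(1/√P₈₀ − 1/√F₈₀)
W = 10·14.0·(1/√119 − 1/√16462) = 10·14.0·(0.083876) = 11.7426 kWh/t
Mill draw = 11.7426 × 1800.0 = 21136.7 kW

P = 21136.7 kW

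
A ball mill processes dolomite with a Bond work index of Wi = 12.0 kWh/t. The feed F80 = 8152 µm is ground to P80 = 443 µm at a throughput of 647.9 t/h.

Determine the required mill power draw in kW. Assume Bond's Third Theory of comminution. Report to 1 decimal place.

P = 2832.8 kW

W = 10 Wi / √P80 − 10 Wi / √F80
W = 10·12.0·(1/√443 − 1/√8152) = 10·12.0·(0.036436) = 4.3723 kWh/t
Power = W × throughput = 4.3723 kWh/t × 647.9 t/h = 2832.8 kW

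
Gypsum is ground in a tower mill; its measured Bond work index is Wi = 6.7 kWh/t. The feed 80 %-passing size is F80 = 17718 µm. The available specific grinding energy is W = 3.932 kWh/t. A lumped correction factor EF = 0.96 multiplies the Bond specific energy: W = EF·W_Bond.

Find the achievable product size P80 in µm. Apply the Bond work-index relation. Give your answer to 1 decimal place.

W = 10 Wi (1/√P80 − 1/√F80)  [Bond]
W_Bond = W / EF = 3.932 / 0.96 = 4.0958 kWh/t
P80^-0.5 = F80^-0.5 + W_Bond/(10 Wi)
  = 4.0958/(10·6.7) + 1/√17718 = 0.061132 + 0.007513 = 0.068644
P80 = (1/0.068644)² = 14.5678² = 212.22 µm

P80 = 212.2 µm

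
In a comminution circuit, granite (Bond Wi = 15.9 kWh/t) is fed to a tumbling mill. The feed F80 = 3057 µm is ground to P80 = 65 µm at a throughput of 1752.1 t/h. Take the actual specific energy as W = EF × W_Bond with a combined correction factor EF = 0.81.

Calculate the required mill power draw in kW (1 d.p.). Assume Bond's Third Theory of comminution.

W = 10·Wi·(P80^(-½) − F80^(-½))
W = 10·15.9·(1/√65 − 1/√3057) = 10·15.9·(0.105948) = 16.8458 kWh/t
Corrected W = EF·W_Bond = 0.81·16.8458 = 13.6451 kWh/t
P_mill = W·ṁ = 13.6451·1752.1 = 23907.6 kW

P = 23907.6 kW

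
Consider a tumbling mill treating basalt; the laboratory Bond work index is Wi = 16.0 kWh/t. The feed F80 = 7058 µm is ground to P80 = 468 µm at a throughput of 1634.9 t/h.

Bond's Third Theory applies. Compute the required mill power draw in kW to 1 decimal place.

Bond:  W = 10 Wi (1/√P − 1/√F)
W = 10·16.0·(1/√468 − 1/√7058) = 10·16.0·(0.034322) = 5.4915 kWh/t
Power = W × throughput = 5.4915 kWh/t × 1634.9 t/h = 8978.1 kW

P = 8978.1 kW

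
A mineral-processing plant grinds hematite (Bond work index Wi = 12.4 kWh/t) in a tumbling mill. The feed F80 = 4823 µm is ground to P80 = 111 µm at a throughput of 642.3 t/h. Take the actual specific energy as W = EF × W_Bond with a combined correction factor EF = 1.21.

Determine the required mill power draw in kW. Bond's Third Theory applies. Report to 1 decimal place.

P = 7759.4 kW

W = 10·Wi·[P80^(−½) − F80^(−½)]
W = 10·12.4·(1/√111 − 1/√4823) = 10·12.4·(0.080516) = 9.9840 kWh/t
With EF = 1.21: W = 9.9840·1.21 = 12.0807 kWh/t
Mill draw = 12.0807 × 642.3 = 7759.4 kW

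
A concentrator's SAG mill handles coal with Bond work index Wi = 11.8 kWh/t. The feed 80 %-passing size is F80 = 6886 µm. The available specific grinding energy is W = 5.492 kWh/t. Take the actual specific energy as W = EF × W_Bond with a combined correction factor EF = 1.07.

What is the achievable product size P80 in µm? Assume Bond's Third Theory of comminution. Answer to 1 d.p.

P80 = 324.1 µm

W = 10 Wi / √P80 − 10 Wi / √F80
W_Bond = W / EF = 5.492 / 1.07 = 5.1327 kWh/t
⇒ 1/√P80 = W_Bond/(10·Wi) + 1/√F80
  = 5.1327/(10·11.8) + 1/√6886 = 0.043498 + 0.012051 = 0.055548
P80 = (1/0.055548)² = 18.0023² = 324.08 µm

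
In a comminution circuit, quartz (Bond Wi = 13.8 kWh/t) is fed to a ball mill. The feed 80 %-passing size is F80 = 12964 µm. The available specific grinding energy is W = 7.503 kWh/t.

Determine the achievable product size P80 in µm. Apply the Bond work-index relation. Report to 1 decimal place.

W_Bond = 10·Wi·(1/√P₈₀ − 1/√F₈₀)
⇒ 1/√P80 = W/(10 Wi) + 1/√F80
  = 7.5030/(10·13.8) + 1/√12964 = 0.054370 + 0.008783 = 0.063152
P80 = (1/0.063152)² = 15.8347² = 250.74 µm

P80 = 250.7 µm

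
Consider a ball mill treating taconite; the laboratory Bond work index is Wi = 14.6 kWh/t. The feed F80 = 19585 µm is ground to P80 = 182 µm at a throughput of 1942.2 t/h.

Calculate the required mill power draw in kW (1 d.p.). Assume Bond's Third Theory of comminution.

Bond: W = 10·Wi·(1/√P80 − 1/√F80)
W = 10·14.6·(1/√182 − 1/√19585) = 10·14.6·(0.066979) = 9.7790 kWh/t
P = W·T = 9.7790·1942.2 = 18992.7 kW

P = 18992.7 kW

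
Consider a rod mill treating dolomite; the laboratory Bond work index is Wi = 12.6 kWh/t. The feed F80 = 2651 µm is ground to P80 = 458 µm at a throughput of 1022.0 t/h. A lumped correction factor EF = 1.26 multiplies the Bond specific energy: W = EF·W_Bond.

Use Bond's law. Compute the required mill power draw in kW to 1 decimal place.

P = 4430.3 kW

W = 10 Wi (P80^-0.5 − F80^-0.5)
W = 10·12.6·(1/√458 − 1/√2651) = 10·12.6·(0.027305) = 3.4404 kWh/t
With EF = 1.26: W = 3.4404·1.26 = 4.3349 kWh/t
Power = W × throughput = 4.3349 kWh/t × 1022.0 t/h = 4430.3 kW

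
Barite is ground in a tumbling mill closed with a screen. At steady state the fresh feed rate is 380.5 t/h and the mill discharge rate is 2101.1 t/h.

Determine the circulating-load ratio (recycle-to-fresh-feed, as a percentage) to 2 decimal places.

CL = 452.19 %

Discharge = new feed + return, hence
R = M − F = 2101.1 − 380.5 = 1720.6 t/h
CL = 100·R/F = 100·1720.6/380.5 = 452.19 %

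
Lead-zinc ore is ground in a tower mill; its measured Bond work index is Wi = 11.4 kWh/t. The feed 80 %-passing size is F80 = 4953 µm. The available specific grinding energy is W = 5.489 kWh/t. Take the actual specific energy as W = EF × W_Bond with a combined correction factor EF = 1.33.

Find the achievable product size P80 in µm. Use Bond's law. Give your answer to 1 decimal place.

P80 = 393.5 µm

W = 10 Wi (P80^-0.5 − F80^-0.5)
W_Bond = W / EF = 5.489 / 1.33 = 4.1271 kWh/t
1/√P80 = 1/√F80 + W_Bond/(10·Wi)
  = 4.1271/(10·11.4) + 1/√4953 = 0.036202 + 0.014209 = 0.050411
P80 = (1/0.050411)² = 19.8368² = 393.50 µm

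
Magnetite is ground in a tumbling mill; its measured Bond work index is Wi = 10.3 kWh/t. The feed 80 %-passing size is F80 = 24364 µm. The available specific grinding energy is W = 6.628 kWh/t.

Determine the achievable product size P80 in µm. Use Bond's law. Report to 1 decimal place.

W = 10·Wi·[P80^(−½) − F80^(−½)]
⇒ 1/√P80 = W/(10·Wi) + 1/√F80
  = 6.6280/(10·10.3) + 1/√24364 = 0.064350 + 0.006407 = 0.070756
P80 = (1/0.070756)² = 14.1331² = 199.74 µm

P80 = 199.7 µm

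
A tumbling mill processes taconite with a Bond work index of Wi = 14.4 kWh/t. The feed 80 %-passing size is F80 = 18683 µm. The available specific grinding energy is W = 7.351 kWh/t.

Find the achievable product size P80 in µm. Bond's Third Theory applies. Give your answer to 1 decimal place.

P80 = 293.6 µm

W_Bond = 10·Wi·(1/√P₈₀ − 1/√F₈₀)
⇒ 1/√P80 = W/(10·Wi) + 1/√F80
  = 7.3510/(10·14.4) + 1/√18683 = 0.051049 + 0.007316 = 0.058365
P80 = (1/0.058365)² = 17.1337² = 293.56 µm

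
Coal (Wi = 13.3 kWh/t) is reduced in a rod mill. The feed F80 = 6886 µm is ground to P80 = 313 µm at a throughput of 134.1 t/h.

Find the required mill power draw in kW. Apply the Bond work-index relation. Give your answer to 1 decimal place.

P = 793.2 kW

W = 10 Wi (1/√P80 − 1/√F80)  [Bond]
W = 10·13.3·(1/√313 − 1/√6886) = 10·13.3·(0.044473) = 5.9148 kWh/t
Power = W × throughput = 5.9148 kWh/t × 134.1 t/h = 793.2 kW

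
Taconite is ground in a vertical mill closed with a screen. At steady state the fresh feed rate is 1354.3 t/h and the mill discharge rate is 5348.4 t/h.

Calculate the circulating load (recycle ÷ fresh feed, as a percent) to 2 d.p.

CL = 294.92 %

Steady state: M = F + R.
R = M − F = 5348.4 − 1354.3 = 3994.1 t/h
CL = 100·R/F = 100·3994.1/1354.3 = 294.92 %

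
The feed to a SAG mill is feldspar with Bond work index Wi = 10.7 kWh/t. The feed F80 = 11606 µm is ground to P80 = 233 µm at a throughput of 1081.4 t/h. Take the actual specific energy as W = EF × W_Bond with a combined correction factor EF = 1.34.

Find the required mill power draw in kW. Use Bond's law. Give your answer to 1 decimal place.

P = 8718.5 kW

W = 10·Wi·[P80^(−½) − F80^(−½)]
W = 10·10.7·(1/√233 − 1/√11606) = 10·10.7·(0.056230) = 6.0166 kWh/t
W_actual = 1.34 × 6.0166 = 8.0622 kWh/t
Mill draw = 8.0622 × 1081.4 = 8718.5 kW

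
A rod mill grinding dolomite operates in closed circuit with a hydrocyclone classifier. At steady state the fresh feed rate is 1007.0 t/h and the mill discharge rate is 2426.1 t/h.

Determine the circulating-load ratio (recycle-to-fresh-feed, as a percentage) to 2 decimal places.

Mill node: discharge = fresh + recycle.
R = M − F = 2426.1 − 1007.0 = 1419.1 t/h
CL = 100·R/F = 100·1419.1/1007.0 = 140.92 %

CL = 140.92 %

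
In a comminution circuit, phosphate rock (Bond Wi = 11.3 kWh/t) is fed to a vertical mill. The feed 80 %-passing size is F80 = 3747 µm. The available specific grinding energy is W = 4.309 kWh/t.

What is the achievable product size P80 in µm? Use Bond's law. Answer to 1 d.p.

P80 = 337.1 µm

W = 10 Wi (P80^-0.5 − F80^-0.5)
⇒ 1/√P80 = W/(10 Wi) + 1/√F80
  = 4.3090/(10·11.3) + 1/√3747 = 0.038133 + 0.016336 = 0.054469
P80 = (1/0.054469)² = 18.3590² = 337.05 µm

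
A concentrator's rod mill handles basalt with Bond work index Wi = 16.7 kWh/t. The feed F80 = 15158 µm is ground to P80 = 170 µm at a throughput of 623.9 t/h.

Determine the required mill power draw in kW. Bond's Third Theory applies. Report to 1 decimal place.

W = 10·Wi·(P80^(-½) − F80^(-½))
W = 10·16.7·(1/√170 − 1/√15158) = 10·16.7·(0.068574) = 11.4519 kWh/t
Power = W × throughput = 11.4519 kWh/t × 623.9 t/h = 7144.8 kW

P = 7144.8 kW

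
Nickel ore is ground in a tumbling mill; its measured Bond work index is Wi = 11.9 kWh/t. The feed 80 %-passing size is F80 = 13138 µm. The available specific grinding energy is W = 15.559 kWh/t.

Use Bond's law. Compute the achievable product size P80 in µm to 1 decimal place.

W = 10 Wi (1/√P80 − 1/√F80)  [Bond]
1/√P80 = 1/√F80 + W/(10·Wi)
  = 15.5590/(10·11.9) + 1/√13138 = 0.130748 + 0.008724 = 0.139472
P80 = (1/0.139472)² = 7.1699² = 51.41 µm

P80 = 51.4 µm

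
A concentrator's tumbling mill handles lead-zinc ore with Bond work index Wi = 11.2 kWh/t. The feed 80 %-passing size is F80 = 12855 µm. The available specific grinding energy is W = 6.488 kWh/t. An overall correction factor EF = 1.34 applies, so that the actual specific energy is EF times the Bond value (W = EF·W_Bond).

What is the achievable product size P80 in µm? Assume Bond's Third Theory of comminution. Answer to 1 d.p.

Bond: W = 10·Wi·(1/√P80 − 1/√F80)
W_Bond = W / EF = 6.488 / 1.34 = 4.8418 kWh/t
P80^-0.5 = F80^-0.5 + W_Bond/(10 Wi)
  = 4.8418/(10·11.2) + 1/√12855 = 0.043230 + 0.008820 = 0.052050
P80 = (1/0.052050)² = 19.2122² = 369.11 µm

P80 = 369.1 µm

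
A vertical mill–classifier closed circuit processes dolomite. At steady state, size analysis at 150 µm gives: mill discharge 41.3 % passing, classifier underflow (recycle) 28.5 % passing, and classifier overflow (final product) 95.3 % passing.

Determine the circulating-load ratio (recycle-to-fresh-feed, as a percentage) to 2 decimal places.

Two-product formula at 150 µm:
Fd + Rd = Ru + Fo ⇒ R/F = (o−d)/(d−u)
r = (95.3 − 41.3)/(41.3 − 28.5) = 54.0/12.8 = 4.2188
CL = 100·r = 421.88 %

CL = 421.88 %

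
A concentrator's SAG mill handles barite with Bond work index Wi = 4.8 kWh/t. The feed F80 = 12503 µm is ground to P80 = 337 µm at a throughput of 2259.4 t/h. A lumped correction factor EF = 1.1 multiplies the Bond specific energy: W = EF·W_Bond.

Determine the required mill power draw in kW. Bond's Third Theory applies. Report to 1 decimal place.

Bond: W = 10·Wi·(1/√P80 − 1/√F80)
W = 10·4.8·(1/√337 − 1/√12503) = 10·4.8·(0.045530) = 2.1855 kWh/t
W_actual = 1.1 × 2.1855 = 2.4040 kWh/t
P_mill = W·ṁ = 2.4040·2259.4 = 5431.6 kW

P = 5431.6 kW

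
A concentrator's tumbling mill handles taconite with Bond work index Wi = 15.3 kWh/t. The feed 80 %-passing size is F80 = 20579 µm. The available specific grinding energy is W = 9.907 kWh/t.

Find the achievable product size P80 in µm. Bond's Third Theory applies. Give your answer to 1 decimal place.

W = 10·Wi·[P80^(−½) − F80^(−½)]
⇒ 1/√P80 = W/(10·Wi) + 1/√F80
  = 9.9070/(10·15.3) + 1/√20579 = 0.064752 + 0.006971 = 0.071723
P80 = (1/0.071723)² = 13.9426² = 194.40 µm

P80 = 194.4 µm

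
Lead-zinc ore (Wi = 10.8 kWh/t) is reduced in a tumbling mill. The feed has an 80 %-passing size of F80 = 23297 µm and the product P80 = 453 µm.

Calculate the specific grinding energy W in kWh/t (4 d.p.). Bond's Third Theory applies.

W = 4.3667 kWh/t

W = 10·Wi·[P80^(−½) − F80^(−½)]
1/√453 = 0.046984;  1/√23297 = 0.006552
W = 10·10.8·(0.046984 − 0.006552) = 4.3667 kWh/t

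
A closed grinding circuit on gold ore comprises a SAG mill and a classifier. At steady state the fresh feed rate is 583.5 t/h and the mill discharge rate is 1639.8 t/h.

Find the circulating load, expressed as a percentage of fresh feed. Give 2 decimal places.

CL = 181.03 %

Steady state: M = F + R.
R = M − F = 1639.8 − 583.5 = 1056.3 t/h
CL = 100·R/F = 100·1056.3/583.5 = 181.03 %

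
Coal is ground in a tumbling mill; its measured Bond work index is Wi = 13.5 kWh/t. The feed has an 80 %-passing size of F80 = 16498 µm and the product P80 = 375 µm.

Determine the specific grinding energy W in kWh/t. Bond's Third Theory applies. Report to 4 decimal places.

W = 5.9203 kWh/t

W = 10·Wi·[P80^(−½) − F80^(−½)]
1/√375 = 0.051640;  1/√16498 = 0.007785
W = 10·13.5·(0.051640 − 0.007785) = 5.9203 kWh/t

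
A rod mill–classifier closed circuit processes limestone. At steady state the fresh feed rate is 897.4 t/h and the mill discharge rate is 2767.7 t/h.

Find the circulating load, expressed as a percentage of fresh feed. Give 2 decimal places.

CL = 208.41 %

Steady state: M = F + R.
R = M − F = 2767.7 − 897.4 = 1870.3 t/h
CL = 100·R/F = 100·1870.3/897.4 = 208.41 %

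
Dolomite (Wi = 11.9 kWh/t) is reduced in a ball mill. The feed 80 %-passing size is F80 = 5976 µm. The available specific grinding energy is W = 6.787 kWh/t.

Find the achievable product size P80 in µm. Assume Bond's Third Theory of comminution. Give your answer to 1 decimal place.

P80 = 204.3 µm

W = 10 Wi (P80^-0.5 − F80^-0.5)
⇒ 1/√P80 = W/(10·Wi) + 1/√F80
  = 6.7870/(10·11.9) + 1/√5976 = 0.057034 + 0.012936 = 0.069969
P80 = (1/0.069969)² = 14.2920² = 204.26 µm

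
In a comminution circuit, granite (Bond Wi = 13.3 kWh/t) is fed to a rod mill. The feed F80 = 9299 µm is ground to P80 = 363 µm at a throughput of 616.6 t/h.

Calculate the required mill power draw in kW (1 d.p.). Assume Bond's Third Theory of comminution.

P = 3453.9 kW

W_Bond = 10·Wi·(1/√P₈₀ − 1/√F₈₀)
W = 10·13.3·(1/√363 − 1/√9299) = 10·13.3·(0.042116) = 5.6015 kWh/t
Power = W × throughput = 5.6015 kWh/t × 616.6 t/h = 3453.9 kW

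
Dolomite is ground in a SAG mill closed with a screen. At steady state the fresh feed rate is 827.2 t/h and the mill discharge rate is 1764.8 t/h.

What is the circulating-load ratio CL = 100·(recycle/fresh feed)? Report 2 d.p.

M = F + R at steady state, so:
R = M − F = 1764.8 − 827.2 = 937.6 t/h
CL = 100·R/F = 100·937.6/827.2 = 113.35 %

CL = 113.35 %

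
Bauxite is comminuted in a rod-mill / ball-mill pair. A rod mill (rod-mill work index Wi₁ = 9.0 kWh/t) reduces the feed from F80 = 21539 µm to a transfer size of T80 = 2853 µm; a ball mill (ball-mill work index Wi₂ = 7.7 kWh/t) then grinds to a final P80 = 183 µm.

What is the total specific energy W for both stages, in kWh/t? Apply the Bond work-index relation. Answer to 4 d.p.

W = 5.3221 kWh/t

W = 10·Wi·[P80^(−½) − F80^(−½)]
Stage 1 (21539→2853 µm, Wi₁=9.0): W₁ = 10·9.0·(0.018722 − 0.006814) = 1.0717 kWh/t
Stage 2 (2853→183 µm, Wi₂=7.7): W₂ = 10·7.7·(0.073922 − 0.018722) = 4.2504 kWh/t
W = W₁ + W₂ = 1.0717 + 4.2504 = 5.3221 kWh/t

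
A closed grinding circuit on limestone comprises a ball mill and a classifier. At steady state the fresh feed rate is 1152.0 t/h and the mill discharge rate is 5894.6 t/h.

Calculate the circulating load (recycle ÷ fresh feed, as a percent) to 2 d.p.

CL = 411.68 %

Steady state: M = F + R.
R = M − F = 5894.6 − 1152.0 = 4742.6 t/h
CL = 100·R/F = 100·4742.6/1152.0 = 411.68 %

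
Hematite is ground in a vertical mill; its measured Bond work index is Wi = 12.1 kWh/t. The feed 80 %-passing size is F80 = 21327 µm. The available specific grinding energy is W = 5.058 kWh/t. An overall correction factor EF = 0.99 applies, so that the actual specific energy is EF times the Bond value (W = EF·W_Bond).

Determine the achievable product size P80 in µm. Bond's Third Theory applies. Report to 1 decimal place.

P80 = 415.3 µm

W = 10·Wi·(P80^(-½) − F80^(-½))
W_Bond = W / EF = 5.058 / 0.99 = 5.1091 kWh/t
P80^-0.5 = F80^-0.5 + W_Bond/(10 Wi)
  = 5.1091/(10·12.1) + 1/√21327 = 0.042224 + 0.006848 = 0.049071
P80 = (1/0.049071)² = 20.3785² = 415.28 µm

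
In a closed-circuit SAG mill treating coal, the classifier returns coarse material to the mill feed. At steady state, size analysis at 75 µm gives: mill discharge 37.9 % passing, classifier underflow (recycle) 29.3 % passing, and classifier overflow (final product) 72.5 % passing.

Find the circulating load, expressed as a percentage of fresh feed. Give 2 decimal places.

CL = 402.33 %

Balance %-passing 75 µm (r = R/F):
Fd + Rd = Ru + Fo ⇒ R/F = (o−d)/(d−u)
r = (72.5 − 37.9)/(37.9 − 29.3) = 34.6/8.6 = 4.0233
CL = 100·r = 402.33 %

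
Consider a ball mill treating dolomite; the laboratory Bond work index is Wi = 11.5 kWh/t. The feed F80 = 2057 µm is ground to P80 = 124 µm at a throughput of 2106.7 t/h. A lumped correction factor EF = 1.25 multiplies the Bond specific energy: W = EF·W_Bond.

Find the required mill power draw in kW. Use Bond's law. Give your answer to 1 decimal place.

W = 10 Wi (P80^-0.5 − F80^-0.5)
W = 10·11.5·(1/√124 − 1/√2057) = 10·11.5·(0.067754) = 7.7917 kWh/t
With EF = 1.25: W = 7.7917·1.25 = 9.7396 kWh/t
P = W·T = 9.7396·2106.7 = 20518.5 kW

P = 20518.5 kW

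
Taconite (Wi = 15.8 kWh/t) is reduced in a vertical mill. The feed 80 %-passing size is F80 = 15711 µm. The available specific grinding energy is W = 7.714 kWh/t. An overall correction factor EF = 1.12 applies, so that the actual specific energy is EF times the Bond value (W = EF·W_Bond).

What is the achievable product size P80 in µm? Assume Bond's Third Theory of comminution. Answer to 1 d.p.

W = 10·Wi·(P80^(-½) − F80^(-½))
W_Bond = W / EF = 7.714 / 1.12 = 6.8875 kWh/t
⇒ 1/√P80 = W_Bond/(10 Wi) + 1/√F80
  = 6.8875/(10·15.8) + 1/√15711 = 0.043592 + 0.007978 = 0.051570
P80 = (1/0.051570)² = 19.3912² = 376.02 µm

P80 = 376.0 µm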